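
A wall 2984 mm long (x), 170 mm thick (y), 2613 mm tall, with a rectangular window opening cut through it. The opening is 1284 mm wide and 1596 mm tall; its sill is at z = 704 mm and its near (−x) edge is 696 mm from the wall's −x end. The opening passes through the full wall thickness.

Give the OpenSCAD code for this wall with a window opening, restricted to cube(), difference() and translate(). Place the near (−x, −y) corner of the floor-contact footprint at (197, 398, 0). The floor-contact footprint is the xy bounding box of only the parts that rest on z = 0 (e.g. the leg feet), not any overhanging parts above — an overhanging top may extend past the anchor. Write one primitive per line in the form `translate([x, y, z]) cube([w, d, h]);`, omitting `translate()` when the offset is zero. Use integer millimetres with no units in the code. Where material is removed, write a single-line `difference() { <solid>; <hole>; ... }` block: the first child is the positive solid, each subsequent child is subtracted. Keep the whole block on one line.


difference() { translate([197, 398, 0]) cube([2984, 170, 2613]); translate([893, 398, 704]) cube([1284, 170, 1596]); }


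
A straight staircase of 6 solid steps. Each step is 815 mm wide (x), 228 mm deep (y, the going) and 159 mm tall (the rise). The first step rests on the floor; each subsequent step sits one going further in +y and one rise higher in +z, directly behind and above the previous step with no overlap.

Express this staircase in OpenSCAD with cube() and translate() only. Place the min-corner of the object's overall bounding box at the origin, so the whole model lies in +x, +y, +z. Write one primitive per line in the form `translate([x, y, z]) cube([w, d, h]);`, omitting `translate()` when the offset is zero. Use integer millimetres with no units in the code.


cube([815, 228, 159]);
translate([0, 228, 159]) cube([815, 228, 159]);
translate([0, 456, 318]) cube([815, 228, 159]);
translate([0, 684, 477]) cube([815, 228, 159]);
translate([0, 912, 636]) cube([815, 228, 159]);
translate([0, 1140, 795]) cube([815, 228, 159]);


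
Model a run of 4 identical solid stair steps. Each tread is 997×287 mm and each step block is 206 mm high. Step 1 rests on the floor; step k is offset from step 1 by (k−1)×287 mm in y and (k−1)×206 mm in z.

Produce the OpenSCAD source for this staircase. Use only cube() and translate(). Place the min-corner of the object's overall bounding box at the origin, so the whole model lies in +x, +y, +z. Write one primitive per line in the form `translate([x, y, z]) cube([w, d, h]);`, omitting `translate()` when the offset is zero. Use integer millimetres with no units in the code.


cube([997, 287, 206]);
translate([0, 287, 206]) cube([997, 287, 206]);
translate([0, 574, 412]) cube([997, 287, 206]);
translate([0, 861, 618]) cube([997, 287, 206]);


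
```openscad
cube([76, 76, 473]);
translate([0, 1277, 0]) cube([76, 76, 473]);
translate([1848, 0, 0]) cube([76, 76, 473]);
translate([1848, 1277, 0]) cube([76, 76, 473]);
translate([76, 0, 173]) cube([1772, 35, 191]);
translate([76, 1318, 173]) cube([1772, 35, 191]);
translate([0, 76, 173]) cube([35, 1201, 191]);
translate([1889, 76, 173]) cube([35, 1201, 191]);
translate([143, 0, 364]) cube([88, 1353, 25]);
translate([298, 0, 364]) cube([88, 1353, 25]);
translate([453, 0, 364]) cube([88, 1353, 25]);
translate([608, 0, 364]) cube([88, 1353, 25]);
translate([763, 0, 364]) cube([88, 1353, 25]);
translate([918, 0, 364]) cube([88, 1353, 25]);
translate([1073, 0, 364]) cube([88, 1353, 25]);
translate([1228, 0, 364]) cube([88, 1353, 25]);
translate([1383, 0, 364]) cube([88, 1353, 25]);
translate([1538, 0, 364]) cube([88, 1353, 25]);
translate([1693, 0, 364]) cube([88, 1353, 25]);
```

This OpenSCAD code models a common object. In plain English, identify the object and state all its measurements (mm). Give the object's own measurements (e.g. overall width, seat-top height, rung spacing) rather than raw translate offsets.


A bed frame 1924 mm long (x) by 1353 mm wide (y). Four 76×76 mm corner posts, 473 mm tall, at the corners of the footprint. Four rails of 35 mm thickness and 191 mm height run between adjacent posts with their undersides at z = 173 mm, their outer faces flush with the outside of the frame (the two x-running rails run between the posts' inner faces; the two y-running rails run between the posts' inner faces). 11 slats, each 88 mm wide (x) and 25 mm thick, lie across the top of the two x-running rails, running the full 1353 mm width of the frame in y; along x they sit between the end posts with a 67 mm gap after the −x posts and between neighbouring slats and before the +x posts.


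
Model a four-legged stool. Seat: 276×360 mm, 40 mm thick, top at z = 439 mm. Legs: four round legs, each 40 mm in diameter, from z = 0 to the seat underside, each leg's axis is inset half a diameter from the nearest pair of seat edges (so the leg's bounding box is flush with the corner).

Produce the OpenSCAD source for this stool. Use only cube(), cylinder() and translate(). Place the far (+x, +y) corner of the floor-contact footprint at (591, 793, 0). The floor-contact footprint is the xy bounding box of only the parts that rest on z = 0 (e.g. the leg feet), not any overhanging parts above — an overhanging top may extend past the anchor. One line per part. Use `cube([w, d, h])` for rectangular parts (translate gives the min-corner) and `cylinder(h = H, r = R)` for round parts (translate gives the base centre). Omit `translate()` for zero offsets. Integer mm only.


translate([315, 433, 399]) cube([276, 360, 40]);
translate([335, 453, 0]) cylinder(h = 399, r = 20);
translate([571, 453, 0]) cylinder(h = 399, r = 20);
translate([335, 773, 0]) cylinder(h = 399, r = 20);
translate([571, 773, 0]) cylinder(h = 399, r = 20);


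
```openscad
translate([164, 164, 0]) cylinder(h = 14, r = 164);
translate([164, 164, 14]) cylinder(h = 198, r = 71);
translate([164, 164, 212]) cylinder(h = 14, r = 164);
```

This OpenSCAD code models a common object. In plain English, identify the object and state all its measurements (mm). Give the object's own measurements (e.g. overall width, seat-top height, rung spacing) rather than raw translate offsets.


A spool: two coaxial disc flanges of radius 164 mm and thickness 14 mm, joined by a core cylinder of radius 71 mm and height 198 mm. The lower flange rests on z = 0 and the three cylinders share a vertical axis.


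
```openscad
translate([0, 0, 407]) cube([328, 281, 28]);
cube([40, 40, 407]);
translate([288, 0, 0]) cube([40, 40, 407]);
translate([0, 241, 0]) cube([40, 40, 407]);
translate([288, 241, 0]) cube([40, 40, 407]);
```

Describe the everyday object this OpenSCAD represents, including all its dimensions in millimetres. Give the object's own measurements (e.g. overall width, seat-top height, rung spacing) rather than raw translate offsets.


A simple wooden stool: a rectangular seat 328 mm (x) by 281 mm (y), 28 mm thick, top face at z = 435 mm, on four square legs, each 40×40 mm in cross-section. The legs rest on z = 0, each flush with a corner of the seat.


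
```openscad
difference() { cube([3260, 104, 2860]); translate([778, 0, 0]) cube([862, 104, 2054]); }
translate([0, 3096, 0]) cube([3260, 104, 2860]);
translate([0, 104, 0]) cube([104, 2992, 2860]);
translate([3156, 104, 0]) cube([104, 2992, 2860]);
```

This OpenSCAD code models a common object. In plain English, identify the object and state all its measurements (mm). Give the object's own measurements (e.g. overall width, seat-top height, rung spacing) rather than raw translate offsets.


A single room: four walls, each 2860 mm tall and 104 mm thick, enclosing an outside footprint 3260×3200 mm (x × y), no floor or roof. The front and back walls (−y and +y sides) run the full x-width; the side walls fit between their inner faces. A door opening 862 mm wide and 2054 mm tall is cut through the front wall from the floor up, its −x edge 778 mm from the wall's −x end.


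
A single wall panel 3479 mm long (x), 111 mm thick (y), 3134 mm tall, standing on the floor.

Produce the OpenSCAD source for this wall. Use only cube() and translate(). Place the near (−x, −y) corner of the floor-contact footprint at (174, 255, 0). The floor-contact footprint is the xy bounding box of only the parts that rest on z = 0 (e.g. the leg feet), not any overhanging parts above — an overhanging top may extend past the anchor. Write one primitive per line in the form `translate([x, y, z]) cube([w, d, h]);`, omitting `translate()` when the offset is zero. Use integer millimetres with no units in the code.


translate([174, 255, 0]) cube([3479, 111, 3134]);


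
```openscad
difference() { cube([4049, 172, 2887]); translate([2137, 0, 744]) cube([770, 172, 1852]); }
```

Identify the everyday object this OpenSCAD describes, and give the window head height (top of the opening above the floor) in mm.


A wall with a window opening. The window head height is 2596 mm.

A wall with a rectangular opening subtracted — a window. Sill at z = 744, opening 1852 mm tall, so the head is at 744 + 1852 = 2596 mm.


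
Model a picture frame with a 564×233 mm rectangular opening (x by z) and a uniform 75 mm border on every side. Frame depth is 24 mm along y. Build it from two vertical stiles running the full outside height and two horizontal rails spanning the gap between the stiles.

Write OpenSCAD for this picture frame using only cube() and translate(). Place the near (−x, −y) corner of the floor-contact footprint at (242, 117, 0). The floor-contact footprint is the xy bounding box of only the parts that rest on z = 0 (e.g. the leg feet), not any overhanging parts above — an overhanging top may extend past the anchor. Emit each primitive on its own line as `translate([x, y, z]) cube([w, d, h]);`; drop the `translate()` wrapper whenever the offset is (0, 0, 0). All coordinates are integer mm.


translate([242, 117, 0]) cube([75, 24, 383]);
translate([881, 117, 0]) cube([75, 24, 383]);
translate([317, 117, 0]) cube([564, 24, 75]);
translate([317, 117, 308]) cube([564, 24, 75]);


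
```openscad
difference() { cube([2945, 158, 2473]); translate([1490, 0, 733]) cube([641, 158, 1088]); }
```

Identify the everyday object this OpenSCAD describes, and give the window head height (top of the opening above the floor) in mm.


A wall with a window opening. The window head height is 1821 mm.

A wall with a rectangular opening subtracted — a window. Sill at z = 733, opening 1088 mm tall, so the head is at 733 + 1088 = 1821 mm.


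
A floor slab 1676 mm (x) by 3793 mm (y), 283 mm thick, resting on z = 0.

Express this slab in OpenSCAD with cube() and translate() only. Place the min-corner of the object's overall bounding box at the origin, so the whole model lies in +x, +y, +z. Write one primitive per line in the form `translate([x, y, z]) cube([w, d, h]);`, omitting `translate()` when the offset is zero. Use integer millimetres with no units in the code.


cube([1676, 3793, 283]);


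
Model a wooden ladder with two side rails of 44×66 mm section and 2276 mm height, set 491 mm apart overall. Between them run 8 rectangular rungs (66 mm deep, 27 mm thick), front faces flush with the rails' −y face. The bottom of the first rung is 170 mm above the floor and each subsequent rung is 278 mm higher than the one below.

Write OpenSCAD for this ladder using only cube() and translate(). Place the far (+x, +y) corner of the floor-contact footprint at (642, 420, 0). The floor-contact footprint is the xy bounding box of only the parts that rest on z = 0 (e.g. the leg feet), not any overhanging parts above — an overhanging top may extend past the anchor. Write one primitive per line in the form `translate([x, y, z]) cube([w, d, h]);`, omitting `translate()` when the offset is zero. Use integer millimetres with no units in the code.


translate([151, 354, 0]) cube([44, 66, 2276]);
translate([598, 354, 0]) cube([44, 66, 2276]);
translate([195, 354, 170]) cube([403, 66, 27]);
translate([195, 354, 448]) cube([403, 66, 27]);
translate([195, 354, 726]) cube([403, 66, 27]);
translate([195, 354, 1004]) cube([403, 66, 27]);
translate([195, 354, 1282]) cube([403, 66, 27]);
translate([195, 354, 1560]) cube([403, 66, 27]);
translate([195, 354, 1838]) cube([403, 66, 27]);
translate([195, 354, 2116]) cube([403, 66, 27]);


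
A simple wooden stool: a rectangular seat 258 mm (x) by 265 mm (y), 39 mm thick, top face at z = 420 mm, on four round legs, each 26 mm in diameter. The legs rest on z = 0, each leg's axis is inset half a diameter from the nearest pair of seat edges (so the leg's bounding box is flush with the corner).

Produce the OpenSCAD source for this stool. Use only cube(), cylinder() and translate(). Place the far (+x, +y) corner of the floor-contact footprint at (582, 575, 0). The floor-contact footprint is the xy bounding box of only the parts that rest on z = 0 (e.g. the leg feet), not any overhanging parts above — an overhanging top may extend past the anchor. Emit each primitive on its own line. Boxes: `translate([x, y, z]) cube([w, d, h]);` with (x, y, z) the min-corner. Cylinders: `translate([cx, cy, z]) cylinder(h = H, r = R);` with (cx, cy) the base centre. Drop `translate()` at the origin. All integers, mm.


translate([324, 310, 381]) cube([258, 265, 39]);
translate([337, 323, 0]) cylinder(h = 381, r = 13);
translate([569, 323, 0]) cylinder(h = 381, r = 13);
translate([337, 562, 0]) cylinder(h = 381, r = 13);
translate([569, 562, 0]) cylinder(h = 381, r = 13);


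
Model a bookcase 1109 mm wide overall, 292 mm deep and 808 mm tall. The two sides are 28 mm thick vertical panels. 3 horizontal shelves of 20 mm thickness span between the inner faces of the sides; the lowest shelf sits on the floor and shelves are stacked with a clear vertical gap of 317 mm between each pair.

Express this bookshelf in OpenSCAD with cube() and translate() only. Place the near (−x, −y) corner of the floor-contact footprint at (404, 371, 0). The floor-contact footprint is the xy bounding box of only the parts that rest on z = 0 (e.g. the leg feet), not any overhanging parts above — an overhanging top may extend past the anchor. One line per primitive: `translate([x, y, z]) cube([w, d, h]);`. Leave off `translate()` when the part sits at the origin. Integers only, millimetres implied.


translate([404, 371, 0]) cube([28, 292, 808]);
translate([1485, 371, 0]) cube([28, 292, 808]);
translate([432, 371, 0]) cube([1053, 292, 20]);
translate([432, 371, 337]) cube([1053, 292, 20]);
translate([432, 371, 674]) cube([1053, 292, 20]);


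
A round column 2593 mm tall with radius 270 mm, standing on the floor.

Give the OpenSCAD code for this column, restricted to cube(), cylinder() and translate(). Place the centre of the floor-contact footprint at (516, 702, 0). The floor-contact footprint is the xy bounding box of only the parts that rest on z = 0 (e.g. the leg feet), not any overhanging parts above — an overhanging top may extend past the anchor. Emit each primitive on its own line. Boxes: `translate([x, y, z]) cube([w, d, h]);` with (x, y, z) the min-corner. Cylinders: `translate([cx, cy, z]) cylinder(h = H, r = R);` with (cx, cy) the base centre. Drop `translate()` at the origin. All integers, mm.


translate([516, 702, 0]) cylinder(h = 2593, r = 270);


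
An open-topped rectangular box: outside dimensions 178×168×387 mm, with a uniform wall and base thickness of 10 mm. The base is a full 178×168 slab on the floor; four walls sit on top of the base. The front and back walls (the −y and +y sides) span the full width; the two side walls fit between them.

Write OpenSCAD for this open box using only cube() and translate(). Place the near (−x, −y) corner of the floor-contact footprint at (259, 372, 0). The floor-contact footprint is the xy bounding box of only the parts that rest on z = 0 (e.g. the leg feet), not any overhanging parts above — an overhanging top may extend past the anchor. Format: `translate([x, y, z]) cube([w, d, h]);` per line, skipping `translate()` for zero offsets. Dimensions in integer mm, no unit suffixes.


translate([259, 372, 0]) cube([178, 168, 10]);
translate([259, 372, 10]) cube([178, 10, 377]);
translate([259, 530, 10]) cube([178, 10, 377]);
translate([259, 382, 10]) cube([10, 148, 377]);
translate([427, 382, 10]) cube([10, 148, 377]);


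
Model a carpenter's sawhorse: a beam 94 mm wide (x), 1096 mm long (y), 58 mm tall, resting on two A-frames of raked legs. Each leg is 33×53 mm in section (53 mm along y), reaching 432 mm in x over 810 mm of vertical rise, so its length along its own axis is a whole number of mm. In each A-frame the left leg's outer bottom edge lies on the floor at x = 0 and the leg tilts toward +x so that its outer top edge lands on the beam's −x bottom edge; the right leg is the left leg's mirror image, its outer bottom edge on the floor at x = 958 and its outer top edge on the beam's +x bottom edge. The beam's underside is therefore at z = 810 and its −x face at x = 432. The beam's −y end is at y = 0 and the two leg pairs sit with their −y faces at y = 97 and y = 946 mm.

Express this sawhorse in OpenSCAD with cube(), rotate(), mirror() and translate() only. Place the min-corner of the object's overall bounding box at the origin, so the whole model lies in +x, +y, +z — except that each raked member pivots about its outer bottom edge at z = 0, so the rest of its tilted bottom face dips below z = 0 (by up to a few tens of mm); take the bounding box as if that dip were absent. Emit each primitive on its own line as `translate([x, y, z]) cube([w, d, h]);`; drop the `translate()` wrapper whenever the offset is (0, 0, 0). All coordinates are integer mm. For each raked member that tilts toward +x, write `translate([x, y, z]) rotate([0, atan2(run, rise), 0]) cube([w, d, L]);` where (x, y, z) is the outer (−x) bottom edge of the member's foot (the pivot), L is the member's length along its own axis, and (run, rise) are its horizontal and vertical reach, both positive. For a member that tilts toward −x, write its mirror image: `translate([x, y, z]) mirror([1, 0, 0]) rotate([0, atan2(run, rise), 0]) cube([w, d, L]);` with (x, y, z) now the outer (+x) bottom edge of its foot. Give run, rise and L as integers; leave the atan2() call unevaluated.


translate([432, 0, 810]) cube([94, 1096, 58]);
translate([0, 97, 0]) rotate([0, atan2(432, 810), 0]) cube([33, 53, 918]);
translate([958, 97, 0]) mirror([1, 0, 0]) rotate([0, atan2(432, 810), 0]) cube([33, 53, 918]);
translate([0, 946, 0]) rotate([0, atan2(432, 810), 0]) cube([33, 53, 918]);
translate([958, 946, 0]) mirror([1, 0, 0]) rotate([0, atan2(432, 810), 0]) cube([33, 53, 918]);


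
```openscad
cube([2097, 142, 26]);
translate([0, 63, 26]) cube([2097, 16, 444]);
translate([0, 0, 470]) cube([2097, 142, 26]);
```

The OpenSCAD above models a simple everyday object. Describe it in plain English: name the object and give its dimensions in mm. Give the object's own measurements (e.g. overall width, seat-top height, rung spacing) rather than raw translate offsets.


An I-beam lying along x, 2097 mm long. Overall section height 496 mm. Two flanges 142 mm wide (y) and 26 mm thick, one on the floor and one at the top; a web 16 mm thick runs between them, centred on the flange width.


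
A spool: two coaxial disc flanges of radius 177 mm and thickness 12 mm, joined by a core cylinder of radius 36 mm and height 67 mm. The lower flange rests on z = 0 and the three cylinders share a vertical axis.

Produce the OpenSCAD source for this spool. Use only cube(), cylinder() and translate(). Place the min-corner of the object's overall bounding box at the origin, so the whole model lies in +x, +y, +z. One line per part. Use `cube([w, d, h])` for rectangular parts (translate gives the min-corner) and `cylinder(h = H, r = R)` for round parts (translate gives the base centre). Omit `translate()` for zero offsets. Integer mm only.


translate([177, 177, 0]) cylinder(h = 12, r = 177);
translate([177, 177, 12]) cylinder(h = 67, r = 36);
translate([177, 177, 79]) cylinder(h = 12, r = 177);


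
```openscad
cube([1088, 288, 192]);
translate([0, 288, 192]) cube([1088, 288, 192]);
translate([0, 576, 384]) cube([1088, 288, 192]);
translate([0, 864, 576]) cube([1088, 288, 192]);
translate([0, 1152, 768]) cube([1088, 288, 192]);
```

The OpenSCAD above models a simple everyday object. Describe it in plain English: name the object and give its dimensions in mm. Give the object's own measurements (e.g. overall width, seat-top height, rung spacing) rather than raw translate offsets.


A straight staircase of 5 solid steps. Each step is 1088 mm wide (x), 288 mm deep (y, the going) and 192 mm tall (the rise). The first step rests on the floor; each subsequent step sits one going further in +y and one rise higher in +z, directly behind and above the previous step with no overlap.


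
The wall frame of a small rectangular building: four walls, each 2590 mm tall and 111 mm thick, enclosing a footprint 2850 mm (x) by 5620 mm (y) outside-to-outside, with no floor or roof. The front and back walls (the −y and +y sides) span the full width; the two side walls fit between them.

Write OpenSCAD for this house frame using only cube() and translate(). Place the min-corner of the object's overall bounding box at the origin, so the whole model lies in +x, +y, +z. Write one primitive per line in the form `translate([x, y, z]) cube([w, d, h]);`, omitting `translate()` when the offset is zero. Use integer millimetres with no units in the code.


cube([2850, 111, 2590]);
translate([0, 5509, 0]) cube([2850, 111, 2590]);
translate([0, 111, 0]) cube([111, 5398, 2590]);
translate([2739, 111, 0]) cube([111, 5398, 2590]);


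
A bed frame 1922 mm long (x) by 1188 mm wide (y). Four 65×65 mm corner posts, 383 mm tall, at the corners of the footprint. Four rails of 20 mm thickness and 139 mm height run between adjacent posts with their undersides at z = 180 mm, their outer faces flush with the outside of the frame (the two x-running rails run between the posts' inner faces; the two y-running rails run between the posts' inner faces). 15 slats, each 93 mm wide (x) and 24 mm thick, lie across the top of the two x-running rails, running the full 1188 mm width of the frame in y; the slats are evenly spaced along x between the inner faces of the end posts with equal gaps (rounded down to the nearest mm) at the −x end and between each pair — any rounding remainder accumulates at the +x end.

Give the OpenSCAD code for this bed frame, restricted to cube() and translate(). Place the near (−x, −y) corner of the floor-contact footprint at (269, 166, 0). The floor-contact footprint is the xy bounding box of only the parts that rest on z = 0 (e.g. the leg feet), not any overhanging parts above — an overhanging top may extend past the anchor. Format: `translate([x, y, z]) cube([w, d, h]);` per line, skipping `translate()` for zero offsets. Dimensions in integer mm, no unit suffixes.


translate([269, 166, 0]) cube([65, 65, 383]);
translate([269, 1289, 0]) cube([65, 65, 383]);
translate([2126, 166, 0]) cube([65, 65, 383]);
translate([2126, 1289, 0]) cube([65, 65, 383]);
translate([334, 166, 180]) cube([1792, 20, 139]);
translate([334, 1334, 180]) cube([1792, 20, 139]);
translate([269, 231, 180]) cube([20, 1058, 139]);
translate([2171, 231, 180]) cube([20, 1058, 139]);
translate([358, 166, 319]) cube([93, 1188, 24]);
translate([475, 166, 319]) cube([93, 1188, 24]);
translate([592, 166, 319]) cube([93, 1188, 24]);
translate([709, 166, 319]) cube([93, 1188, 24]);
translate([826, 166, 319]) cube([93, 1188, 24]);
translate([943, 166, 319]) cube([93, 1188, 24]);
translate([1060, 166, 319]) cube([93, 1188, 24]);
translate([1177, 166, 319]) cube([93, 1188, 24]);
translate([1294, 166, 319]) cube([93, 1188, 24]);
translate([1411, 166, 319]) cube([93, 1188, 24]);
translate([1528, 166, 319]) cube([93, 1188, 24]);
translate([1645, 166, 319]) cube([93, 1188, 24]);
translate([1762, 166, 319]) cube([93, 1188, 24]);
translate([1879, 166, 319]) cube([93, 1188, 24]);
translate([1996, 166, 319]) cube([93, 1188, 24]);


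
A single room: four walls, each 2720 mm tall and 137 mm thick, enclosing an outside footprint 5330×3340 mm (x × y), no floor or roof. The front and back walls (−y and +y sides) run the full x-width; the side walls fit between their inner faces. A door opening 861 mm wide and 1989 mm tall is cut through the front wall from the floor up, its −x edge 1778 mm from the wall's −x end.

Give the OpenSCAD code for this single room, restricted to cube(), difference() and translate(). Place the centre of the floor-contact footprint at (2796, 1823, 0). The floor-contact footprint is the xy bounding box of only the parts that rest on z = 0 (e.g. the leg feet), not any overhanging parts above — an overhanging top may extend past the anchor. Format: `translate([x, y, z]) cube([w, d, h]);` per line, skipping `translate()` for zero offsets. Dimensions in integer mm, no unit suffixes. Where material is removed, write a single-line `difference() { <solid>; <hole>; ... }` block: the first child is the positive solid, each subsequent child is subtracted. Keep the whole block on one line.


difference() { translate([131, 153, 0]) cube([5330, 137, 2720]); translate([1909, 153, 0]) cube([861, 137, 1989]); }
translate([131, 3356, 0]) cube([5330, 137, 2720]);
translate([131, 290, 0]) cube([137, 3066, 2720]);
translate([5324, 290, 0]) cube([137, 3066, 2720]);


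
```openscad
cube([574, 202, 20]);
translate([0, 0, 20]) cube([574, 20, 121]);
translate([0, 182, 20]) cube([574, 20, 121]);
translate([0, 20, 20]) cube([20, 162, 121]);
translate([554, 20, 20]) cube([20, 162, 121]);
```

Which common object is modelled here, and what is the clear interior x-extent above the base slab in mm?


An open box. The internal width is 534 mm.

A 574×202 base slab with four walls standing on it — an open box. The base is 574 mm wide and the walls are 20 mm thick, so the internal width is 574 − 2 × 20 = 534 mm.


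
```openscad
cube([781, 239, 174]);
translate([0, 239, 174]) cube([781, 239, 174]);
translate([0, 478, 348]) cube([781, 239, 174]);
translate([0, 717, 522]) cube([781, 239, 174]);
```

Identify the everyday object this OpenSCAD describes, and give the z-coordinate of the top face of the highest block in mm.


A staircase. The total rise is 696 mm.

4 identical blocks, each offset up and back from the previous — a staircase. Each step is 174 mm tall and there are 4 of them, so the total rise is 4 × 174 = 696 mm.


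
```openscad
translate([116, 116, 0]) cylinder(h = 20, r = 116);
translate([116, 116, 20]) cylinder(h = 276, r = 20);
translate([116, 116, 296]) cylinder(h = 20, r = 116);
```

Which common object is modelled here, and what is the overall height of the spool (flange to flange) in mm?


A spool. The overall height is 316 mm.

Three coaxial cylinders, large–small–large — a spool. Two 20 mm flanges and a 276 mm core give 20 + 276 + 20 = 316 mm.


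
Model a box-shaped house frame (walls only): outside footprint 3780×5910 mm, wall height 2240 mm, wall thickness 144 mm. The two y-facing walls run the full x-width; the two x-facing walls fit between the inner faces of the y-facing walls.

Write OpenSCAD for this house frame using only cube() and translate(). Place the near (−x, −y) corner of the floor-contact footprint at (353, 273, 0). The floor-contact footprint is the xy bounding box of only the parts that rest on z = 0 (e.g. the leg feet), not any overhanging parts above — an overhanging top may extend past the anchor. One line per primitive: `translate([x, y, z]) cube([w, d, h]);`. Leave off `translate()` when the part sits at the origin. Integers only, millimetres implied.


translate([353, 273, 0]) cube([3780, 144, 2240]);
translate([353, 6039, 0]) cube([3780, 144, 2240]);
translate([353, 417, 0]) cube([144, 5622, 2240]);
translate([3989, 417, 0]) cube([144, 5622, 2240]);


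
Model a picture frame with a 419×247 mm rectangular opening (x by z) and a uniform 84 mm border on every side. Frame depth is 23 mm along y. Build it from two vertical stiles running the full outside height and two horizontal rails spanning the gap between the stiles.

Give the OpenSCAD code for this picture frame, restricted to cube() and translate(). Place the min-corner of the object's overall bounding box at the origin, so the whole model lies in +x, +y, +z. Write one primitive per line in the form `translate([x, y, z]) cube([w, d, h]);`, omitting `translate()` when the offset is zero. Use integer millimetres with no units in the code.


cube([84, 23, 415]);
translate([503, 0, 0]) cube([84, 23, 415]);
translate([84, 0, 0]) cube([419, 23, 84]);
translate([84, 0, 331]) cube([419, 23, 84]);


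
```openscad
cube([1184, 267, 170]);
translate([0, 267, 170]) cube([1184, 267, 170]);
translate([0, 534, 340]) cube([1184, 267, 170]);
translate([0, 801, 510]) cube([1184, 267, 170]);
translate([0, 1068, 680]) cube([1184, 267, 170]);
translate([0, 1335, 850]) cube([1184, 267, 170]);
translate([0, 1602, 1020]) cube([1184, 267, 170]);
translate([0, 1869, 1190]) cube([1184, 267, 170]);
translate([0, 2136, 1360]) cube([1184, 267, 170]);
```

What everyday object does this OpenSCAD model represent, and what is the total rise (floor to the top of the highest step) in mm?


A staircase. The total rise is 1530 mm.

9 identical blocks, each offset up and back from the previous — a staircase. Each step is 170 mm tall and there are 9 of them, so the total rise is 9 × 170 = 1530 mm.


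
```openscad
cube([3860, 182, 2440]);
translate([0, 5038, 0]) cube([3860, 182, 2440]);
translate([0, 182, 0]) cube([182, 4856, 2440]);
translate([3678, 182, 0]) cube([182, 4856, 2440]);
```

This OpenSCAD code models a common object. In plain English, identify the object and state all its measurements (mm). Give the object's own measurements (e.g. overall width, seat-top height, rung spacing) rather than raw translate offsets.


The wall frame of a small rectangular building: four walls, each 2440 mm tall and 182 mm thick, enclosing a footprint 3860 mm (x) by 5220 mm (y) outside-to-outside, with no floor or roof. The front and back walls (the −y and +y sides) span the full width; the two side walls fit between them.


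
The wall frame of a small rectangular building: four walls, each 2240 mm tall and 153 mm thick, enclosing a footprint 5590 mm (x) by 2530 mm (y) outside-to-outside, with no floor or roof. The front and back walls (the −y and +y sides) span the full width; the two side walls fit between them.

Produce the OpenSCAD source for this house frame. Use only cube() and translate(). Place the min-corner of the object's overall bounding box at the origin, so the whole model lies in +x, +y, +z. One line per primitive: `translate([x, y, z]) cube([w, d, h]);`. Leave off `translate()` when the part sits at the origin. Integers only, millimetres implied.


cube([5590, 153, 2240]);
translate([0, 2377, 0]) cube([5590, 153, 2240]);
translate([0, 153, 0]) cube([153, 2224, 2240]);
translate([5437, 153, 0]) cube([153, 2224, 2240]);


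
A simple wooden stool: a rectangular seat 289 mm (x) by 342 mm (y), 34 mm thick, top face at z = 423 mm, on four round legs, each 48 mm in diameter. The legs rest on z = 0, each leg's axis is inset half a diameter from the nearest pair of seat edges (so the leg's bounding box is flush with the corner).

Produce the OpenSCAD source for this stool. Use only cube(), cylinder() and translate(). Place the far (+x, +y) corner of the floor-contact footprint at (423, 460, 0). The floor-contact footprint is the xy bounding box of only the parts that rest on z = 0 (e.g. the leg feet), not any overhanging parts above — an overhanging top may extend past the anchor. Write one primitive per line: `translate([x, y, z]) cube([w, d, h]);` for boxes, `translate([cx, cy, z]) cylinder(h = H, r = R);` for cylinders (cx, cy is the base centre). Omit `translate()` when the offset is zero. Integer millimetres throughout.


translate([134, 118, 389]) cube([289, 342, 34]);
translate([158, 142, 0]) cylinder(h = 389, r = 24);
translate([399, 142, 0]) cylinder(h = 389, r = 24);
translate([158, 436, 0]) cylinder(h = 389, r = 24);
translate([399, 436, 0]) cylinder(h = 389, r = 24);


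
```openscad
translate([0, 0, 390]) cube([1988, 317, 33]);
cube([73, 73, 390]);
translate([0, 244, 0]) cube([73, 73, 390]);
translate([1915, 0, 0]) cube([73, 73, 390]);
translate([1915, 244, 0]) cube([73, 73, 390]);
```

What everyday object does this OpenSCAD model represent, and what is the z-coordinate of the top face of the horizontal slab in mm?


A bench. The seat-top height is 423 mm.

A long slab on four corner posts — a bench. The slab sits at z = 390 with thickness 33, so the top is 390 + 33 = 423 mm.


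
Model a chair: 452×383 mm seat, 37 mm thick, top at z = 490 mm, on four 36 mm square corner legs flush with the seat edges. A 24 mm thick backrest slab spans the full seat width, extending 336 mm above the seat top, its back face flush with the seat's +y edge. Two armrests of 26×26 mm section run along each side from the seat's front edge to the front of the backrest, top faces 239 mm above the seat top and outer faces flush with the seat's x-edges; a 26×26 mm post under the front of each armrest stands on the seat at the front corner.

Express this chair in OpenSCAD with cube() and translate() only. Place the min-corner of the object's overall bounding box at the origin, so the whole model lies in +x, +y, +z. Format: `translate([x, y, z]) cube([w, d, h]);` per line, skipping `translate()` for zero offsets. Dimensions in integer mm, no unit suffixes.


translate([0, 0, 453]) cube([452, 383, 37]);
cube([36, 36, 453]);
translate([416, 0, 0]) cube([36, 36, 453]);
translate([0, 347, 0]) cube([36, 36, 453]);
translate([416, 347, 0]) cube([36, 36, 453]);
translate([0, 359, 490]) cube([452, 24, 336]);
translate([0, 0, 703]) cube([26, 359, 26]);
translate([426, 0, 703]) cube([26, 359, 26]);
translate([0, 0, 490]) cube([26, 26, 213]);
translate([426, 0, 490]) cube([26, 26, 213]);


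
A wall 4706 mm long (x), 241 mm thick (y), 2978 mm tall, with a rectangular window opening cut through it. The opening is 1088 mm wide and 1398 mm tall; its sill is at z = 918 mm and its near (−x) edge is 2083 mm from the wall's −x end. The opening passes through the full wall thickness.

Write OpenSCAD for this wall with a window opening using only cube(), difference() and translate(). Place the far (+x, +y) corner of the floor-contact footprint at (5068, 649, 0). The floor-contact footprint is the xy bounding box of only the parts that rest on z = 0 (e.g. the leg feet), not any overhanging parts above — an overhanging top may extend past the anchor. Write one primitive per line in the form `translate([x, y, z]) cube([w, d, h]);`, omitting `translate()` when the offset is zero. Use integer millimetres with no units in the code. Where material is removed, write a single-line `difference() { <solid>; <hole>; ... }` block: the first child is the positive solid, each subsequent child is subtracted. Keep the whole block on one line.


difference() { translate([362, 408, 0]) cube([4706, 241, 2978]); translate([2445, 408, 918]) cube([1088, 241, 1398]); }


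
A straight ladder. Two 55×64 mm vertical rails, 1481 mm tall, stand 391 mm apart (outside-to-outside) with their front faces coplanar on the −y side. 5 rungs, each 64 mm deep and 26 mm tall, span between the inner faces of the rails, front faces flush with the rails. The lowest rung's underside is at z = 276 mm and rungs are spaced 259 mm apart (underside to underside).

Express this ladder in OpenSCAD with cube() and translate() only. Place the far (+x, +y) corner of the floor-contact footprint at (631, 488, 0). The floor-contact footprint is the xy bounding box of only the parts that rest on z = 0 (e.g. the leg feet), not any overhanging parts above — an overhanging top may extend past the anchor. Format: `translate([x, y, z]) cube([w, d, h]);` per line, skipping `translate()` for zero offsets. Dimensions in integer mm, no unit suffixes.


translate([240, 424, 0]) cube([55, 64, 1481]);
translate([576, 424, 0]) cube([55, 64, 1481]);
translate([295, 424, 276]) cube([281, 64, 26]);
translate([295, 424, 535]) cube([281, 64, 26]);
translate([295, 424, 794]) cube([281, 64, 26]);
translate([295, 424, 1053]) cube([281, 64, 26]);
translate([295, 424, 1312]) cube([281, 64, 26]);


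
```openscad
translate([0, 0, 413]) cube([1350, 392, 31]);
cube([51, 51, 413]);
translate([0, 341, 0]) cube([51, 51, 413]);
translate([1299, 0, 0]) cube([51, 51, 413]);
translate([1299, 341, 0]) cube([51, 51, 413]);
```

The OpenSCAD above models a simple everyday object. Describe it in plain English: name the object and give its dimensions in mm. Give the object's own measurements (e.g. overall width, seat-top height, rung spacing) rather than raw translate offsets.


A long wooden bench with a 1350 mm (x) × 392 mm (y) seat, 31 mm thick, its top surface 444 mm above the floor. Four 51 mm square legs at the seat corners, flush with the edges, run from z = 0 to the seat underside.


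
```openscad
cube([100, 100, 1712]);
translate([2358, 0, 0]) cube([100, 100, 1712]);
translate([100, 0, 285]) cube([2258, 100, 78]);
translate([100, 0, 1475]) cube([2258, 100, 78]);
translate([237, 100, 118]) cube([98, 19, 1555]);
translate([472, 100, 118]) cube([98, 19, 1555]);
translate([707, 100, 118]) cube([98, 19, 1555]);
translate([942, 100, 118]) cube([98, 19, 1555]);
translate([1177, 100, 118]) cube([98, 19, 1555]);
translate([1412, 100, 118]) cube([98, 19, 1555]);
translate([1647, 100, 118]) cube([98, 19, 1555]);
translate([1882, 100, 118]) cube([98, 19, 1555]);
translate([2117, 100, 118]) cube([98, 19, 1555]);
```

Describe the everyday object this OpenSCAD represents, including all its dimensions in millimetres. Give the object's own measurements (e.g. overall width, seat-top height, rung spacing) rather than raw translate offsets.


A fence section. Two 100×100 mm posts, 1712 mm tall, stand on the floor with a clear span of 2258 mm between their inner faces. Two horizontal rails of 100×78 mm section span the gap between the posts with their undersides at z = 285 mm and z = 1475 mm, flush with the posts' −y face. 9 pickets, each 98 mm wide, 19 mm thick and 1555 mm tall, are fixed to the +y face of the rails with their bottoms at z = 118 mm, spaced across the span with a 137 mm gap after the −x post and between neighbouring pickets, with 143 mm left before the +x post.


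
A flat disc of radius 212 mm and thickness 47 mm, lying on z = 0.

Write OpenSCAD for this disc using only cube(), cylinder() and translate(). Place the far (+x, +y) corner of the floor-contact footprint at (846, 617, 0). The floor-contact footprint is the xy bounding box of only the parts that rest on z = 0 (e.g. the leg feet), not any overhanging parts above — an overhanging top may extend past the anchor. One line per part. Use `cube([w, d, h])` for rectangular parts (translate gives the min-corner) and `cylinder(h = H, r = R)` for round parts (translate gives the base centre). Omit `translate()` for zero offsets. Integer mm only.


translate([634, 405, 0]) cylinder(h = 47, r = 212);


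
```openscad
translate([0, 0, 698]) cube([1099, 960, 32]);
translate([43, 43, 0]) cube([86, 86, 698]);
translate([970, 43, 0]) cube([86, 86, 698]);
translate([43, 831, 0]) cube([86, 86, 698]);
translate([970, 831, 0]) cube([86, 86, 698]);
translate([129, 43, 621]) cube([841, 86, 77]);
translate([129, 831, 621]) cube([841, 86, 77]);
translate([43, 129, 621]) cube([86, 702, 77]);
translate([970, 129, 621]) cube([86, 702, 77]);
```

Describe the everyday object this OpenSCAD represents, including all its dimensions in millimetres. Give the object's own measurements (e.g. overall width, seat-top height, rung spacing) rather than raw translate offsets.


A table: top 1099 mm (x) × 960 mm (y), 32 mm thick, upper face at z = 730 mm, on four 86×86 mm square legs, each inset 43 mm from the nearest pair of top edges from z = 0 to the bottom of the top. Four apron rails, 86 mm thick and 77 mm tall, run between adjacent legs with their top edges flush with the underside of the top and their outer faces flush with the legs' outer faces.
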